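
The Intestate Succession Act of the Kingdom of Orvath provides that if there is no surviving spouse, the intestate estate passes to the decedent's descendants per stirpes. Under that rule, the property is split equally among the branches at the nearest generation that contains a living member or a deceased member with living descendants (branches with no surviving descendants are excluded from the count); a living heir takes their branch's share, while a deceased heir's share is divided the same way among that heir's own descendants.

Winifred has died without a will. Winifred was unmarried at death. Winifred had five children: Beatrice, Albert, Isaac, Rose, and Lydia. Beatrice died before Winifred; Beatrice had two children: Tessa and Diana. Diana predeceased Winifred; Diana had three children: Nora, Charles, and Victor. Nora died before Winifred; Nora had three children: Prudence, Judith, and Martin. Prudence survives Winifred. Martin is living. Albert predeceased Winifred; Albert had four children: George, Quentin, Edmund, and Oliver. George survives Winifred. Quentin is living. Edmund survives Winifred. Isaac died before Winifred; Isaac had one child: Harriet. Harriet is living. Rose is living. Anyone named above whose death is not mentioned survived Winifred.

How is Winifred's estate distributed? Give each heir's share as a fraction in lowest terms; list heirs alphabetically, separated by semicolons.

Charles 1/30; Edmund 1/20; George 1/20; Harriet 1/5; Judith 1/90; Lydia 1/5; Martin 1/90; Oliver 1/20; Prudence 1/90; Quentin 1/20; Rose 1/5; Tessa 1/10; Victor 1/30

There is no surviving spouse, so the entire estate passes to Winifred's descendants per stirpes.
The estate is divided into 5 equal shares of 1/5 among Beatrice, Albert, Isaac, Rose, Lydia.
Beatrice predeceased; the 1/5 allotted to Beatrice's branch passes to Beatrice's issue by representation.
The 1/5 is divided into 2 equal shares of 1/10 among Tessa, Diana.
Tessa is living and takes 1/10.
Diana predeceased; the 1/10 allotted to Diana's branch passes to Diana's issue by representation.
The 1/10 is divided into 3 equal shares of 1/30 among Nora, Charles, Victor.
Nora predeceased; the 1/30 allotted to Nora's branch passes to Nora's issue by representation.
The 1/30 is divided into 3 equal shares of 1/90 among Prudence, Judith, Martin.
Prudence is living and takes 1/90.
Judith is living and takes 1/90.
Martin is living and takes 1/90.
Charles is living and takes 1/30.
Victor is living and takes 1/30.
Albert predeceased; the 1/5 allotted to Albert's branch passes to Albert's issue by representation.
The 1/5 is divided into 4 equal shares of 1/20 among George, Quentin, Edmund, Oliver.
George is living and takes 1/20.
Quentin is living and takes 1/20.
Edmund is living and takes 1/20.
Oliver is living and takes 1/20.
Isaac predeceased; the 1/5 allotted to Isaac's branch passes to Isaac's issue by representation.
Harriet is the sole taker at this level and receives the full 1/5.
Rose is living and takes 1/5.
Lydia is living and takes 1/5.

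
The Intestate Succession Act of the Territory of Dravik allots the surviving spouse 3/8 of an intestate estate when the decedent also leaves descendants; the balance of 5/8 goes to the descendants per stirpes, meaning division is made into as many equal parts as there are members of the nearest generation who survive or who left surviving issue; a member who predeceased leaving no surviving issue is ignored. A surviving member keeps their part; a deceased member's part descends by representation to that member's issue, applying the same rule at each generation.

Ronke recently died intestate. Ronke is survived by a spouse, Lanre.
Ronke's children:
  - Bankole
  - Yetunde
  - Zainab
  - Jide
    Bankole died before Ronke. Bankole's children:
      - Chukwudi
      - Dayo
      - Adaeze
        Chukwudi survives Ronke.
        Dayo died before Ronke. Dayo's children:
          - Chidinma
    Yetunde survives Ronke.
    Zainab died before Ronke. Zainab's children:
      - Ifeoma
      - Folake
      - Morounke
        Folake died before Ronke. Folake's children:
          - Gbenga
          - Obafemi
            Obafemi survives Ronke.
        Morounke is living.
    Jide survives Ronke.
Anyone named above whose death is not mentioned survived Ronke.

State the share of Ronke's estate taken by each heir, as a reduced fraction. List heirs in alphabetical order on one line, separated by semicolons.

Lanre, as surviving spouse, takes 3/8.
The remaining 5/8 passes to Ronke's descendants per stirpes.
The 5/8 is divided into 4 equal shares of 5/32 among Bankole, Yetunde, Zainab, Jide.
Bankole predeceased; the 5/32 allotted to Bankole's branch passes to Bankole's issue by representation.
The 5/32 is divided into 3 equal shares of 5/96 among Chukwudi, Dayo, Adaeze.
Chukwudi is living and takes 5/96.
Dayo predeceased; the 5/96 allotted to Dayo's branch passes to Dayo's issue by representation.
Chidinma is the sole taker at this level and receives the full 5/96.
Adaeze is living and takes 5/96.
Yetunde is living and takes 5/32.
Zainab predeceased; the 5/32 allotted to Zainab's branch passes to Zainab's issue by representation.
The 5/32 is divided into 3 equal shares of 5/96 among Ifeoma, Folake, Morounke.
Ifeoma is living and takes 5/96.
Folake predeceased; the 5/96 allotted to Folake's branch passes to Folake's issue by representation.
The 5/96 is divided into 2 equal shares of 5/192 among Gbenga, Obafemi.
Gbenga is living and takes 5/192.
Obafemi is living and takes 5/192.
Morounke is living and takes 5/96.
Jide is living and takes 5/32.

Adaeze 5/96; Chidinma 5/96; Chukwudi 5/96; Gbenga 5/192; Ifeoma 5/96; Jide 5/32; Lanre 3/8; Morounke 5/96; Obafemi 5/192; Yetunde 5/32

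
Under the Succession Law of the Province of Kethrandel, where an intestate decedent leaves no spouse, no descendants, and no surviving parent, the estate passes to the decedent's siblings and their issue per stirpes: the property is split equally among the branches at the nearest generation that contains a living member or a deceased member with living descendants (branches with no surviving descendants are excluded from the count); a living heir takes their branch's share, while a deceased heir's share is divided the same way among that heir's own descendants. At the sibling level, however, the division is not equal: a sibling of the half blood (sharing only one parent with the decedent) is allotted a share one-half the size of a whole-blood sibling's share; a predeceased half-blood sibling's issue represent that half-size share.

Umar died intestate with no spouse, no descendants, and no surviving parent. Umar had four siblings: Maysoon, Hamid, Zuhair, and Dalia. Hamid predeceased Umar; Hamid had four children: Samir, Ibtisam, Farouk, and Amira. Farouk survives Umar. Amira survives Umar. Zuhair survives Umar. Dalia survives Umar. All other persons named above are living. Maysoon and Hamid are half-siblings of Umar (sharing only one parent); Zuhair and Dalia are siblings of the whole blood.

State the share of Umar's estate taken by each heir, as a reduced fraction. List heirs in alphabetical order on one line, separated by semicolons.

Amira 1/24; Dalia 1/3; Farouk 1/24; Ibtisam 1/24; Maysoon 1/6; Samir 1/24; Zuhair 1/3

No spouse, descendants, or parent survives, so the estate passes to Umar's siblings per stirpes.
Half-blood siblings count for one-half the weight of whole-blood siblings at the initial division.
Dividing 1 in proportion to weights (total weight 3): Maysoon (weight 1/2) → 1/6; Hamid (weight 1/2) → 1/6; Zuhair (weight 1) → 1/3; Dalia (weight 1) → 1/3.
Maysoon is living and takes 1/6.
Hamid predeceased; the 1/6 allotted to Hamid's branch passes to Hamid's issue by representation.
The 1/6 is divided into 4 equal shares of 1/24 among Samir, Ibtisam, Farouk, Amira.
Samir is living and takes 1/24.
Ibtisam is living and takes 1/24.
Farouk is living and takes 1/24.
Amira is living and takes 1/24.
Zuhair is living and takes 1/3.
Dalia is living and takes 1/3.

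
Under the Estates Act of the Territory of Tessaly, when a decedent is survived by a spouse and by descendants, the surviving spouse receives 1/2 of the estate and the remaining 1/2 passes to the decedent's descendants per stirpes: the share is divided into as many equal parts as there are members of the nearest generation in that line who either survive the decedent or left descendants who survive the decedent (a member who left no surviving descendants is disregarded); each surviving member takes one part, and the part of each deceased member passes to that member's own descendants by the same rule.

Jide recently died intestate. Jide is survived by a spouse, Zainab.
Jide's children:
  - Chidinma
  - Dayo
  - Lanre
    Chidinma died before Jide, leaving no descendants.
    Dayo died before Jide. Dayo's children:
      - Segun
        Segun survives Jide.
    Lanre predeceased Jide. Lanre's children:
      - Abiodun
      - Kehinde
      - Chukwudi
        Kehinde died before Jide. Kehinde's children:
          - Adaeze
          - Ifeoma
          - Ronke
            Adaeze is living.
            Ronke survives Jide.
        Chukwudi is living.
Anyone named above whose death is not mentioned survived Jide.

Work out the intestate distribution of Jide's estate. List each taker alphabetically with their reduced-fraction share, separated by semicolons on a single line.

Zainab, as surviving spouse, takes 1/2.
The remaining 1/2 passes to Jide's descendants per stirpes.
Chidinma left no surviving issue, so that branch lapses and is disregarded.
The 1/2 is divided into 2 equal shares of 1/4 among Dayo, Lanre.
Dayo predeceased; the 1/4 allotted to Dayo's branch passes to Dayo's issue by representation.
Segun is the sole taker at this level and receives the full 1/4.
Lanre predeceased; the 1/4 allotted to Lanre's branch passes to Lanre's issue by representation.
The 1/4 is divided into 3 equal shares of 1/12 among Abiodun, Kehinde, Chukwudi.
Abiodun is living and takes 1/12.
Kehinde predeceased; the 1/12 allotted to Kehinde's branch passes to Kehinde's issue by representation.
The 1/12 is divided into 3 equal shares of 1/36 among Adaeze, Ifeoma, Ronke.
Adaeze is living and takes 1/36.
Ifeoma is living and takes 1/36.
Ronke is living and takes 1/36.
Chukwudi is living and takes 1/12.

Abiodun 1/12; Adaeze 1/36; Chukwudi 1/12; Ifeoma 1/36; Ronke 1/36; Segun 1/4; Zainab 1/2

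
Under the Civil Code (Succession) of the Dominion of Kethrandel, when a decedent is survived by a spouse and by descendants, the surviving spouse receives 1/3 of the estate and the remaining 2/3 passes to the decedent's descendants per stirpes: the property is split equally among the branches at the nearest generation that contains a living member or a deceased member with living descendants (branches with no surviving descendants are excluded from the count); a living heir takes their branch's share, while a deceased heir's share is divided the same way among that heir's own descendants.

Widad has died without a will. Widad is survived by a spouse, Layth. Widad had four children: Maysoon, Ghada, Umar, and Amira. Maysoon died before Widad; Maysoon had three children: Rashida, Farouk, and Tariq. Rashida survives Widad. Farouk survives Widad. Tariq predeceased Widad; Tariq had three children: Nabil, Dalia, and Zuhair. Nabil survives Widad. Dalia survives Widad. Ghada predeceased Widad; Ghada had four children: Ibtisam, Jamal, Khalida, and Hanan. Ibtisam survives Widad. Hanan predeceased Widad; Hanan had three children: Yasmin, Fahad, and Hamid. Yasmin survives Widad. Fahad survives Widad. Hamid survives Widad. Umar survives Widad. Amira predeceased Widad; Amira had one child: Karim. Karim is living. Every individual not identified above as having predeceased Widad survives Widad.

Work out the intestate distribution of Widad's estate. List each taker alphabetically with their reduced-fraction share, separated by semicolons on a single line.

Dalia 1/54; Fahad 1/72; Farouk 1/18; Hamid 1/72; Ibtisam 1/24; Jamal 1/24; Karim 1/6; Khalida 1/24; Layth 1/3; Nabil 1/54; Rashida 1/18; Umar 1/6; Yasmin 1/72; Zuhair 1/54

Layth, as surviving spouse, takes 1/3.
The remaining 2/3 passes to Widad's descendants per stirpes.
The 2/3 is divided into 4 equal shares of 1/6 among Maysoon, Ghada, Umar, Amira.
Maysoon predeceased; the 1/6 allotted to Maysoon's branch passes to Maysoon's issue by representation.
The 1/6 is divided into 3 equal shares of 1/18 among Rashida, Farouk, Tariq.
Rashida is living and takes 1/18.
Farouk is living and takes 1/18.
Tariq predeceased; the 1/18 allotted to Tariq's branch passes to Tariq's issue by representation.
The 1/18 is divided into 3 equal shares of 1/54 among Nabil, Dalia, Zuhair.
Nabil is living and takes 1/54.
Dalia is living and takes 1/54.
Zuhair is living and takes 1/54.
Ghada predeceased; the 1/6 allotted to Ghada's branch passes to Ghada's issue by representation.
The 1/6 is divided into 4 equal shares of 1/24 among Ibtisam, Jamal, Khalida, Hanan.
Ibtisam is living and takes 1/24.
Jamal is living and takes 1/24.
Khalida is living and takes 1/24.
Hanan predeceased; the 1/24 allotted to Hanan's branch passes to Hanan's issue by representation.
The 1/24 is divided into 3 equal shares of 1/72 among Yasmin, Fahad, Hamid.
Yasmin is living and takes 1/72.
Fahad is living and takes 1/72.
Hamid is living and takes 1/72.
Umar is living and takes 1/6.
Amira predeceased; the 1/6 allotted to Amira's branch passes to Amira's issue by representation.
Karim is the sole taker at this level and receives the full 1/6.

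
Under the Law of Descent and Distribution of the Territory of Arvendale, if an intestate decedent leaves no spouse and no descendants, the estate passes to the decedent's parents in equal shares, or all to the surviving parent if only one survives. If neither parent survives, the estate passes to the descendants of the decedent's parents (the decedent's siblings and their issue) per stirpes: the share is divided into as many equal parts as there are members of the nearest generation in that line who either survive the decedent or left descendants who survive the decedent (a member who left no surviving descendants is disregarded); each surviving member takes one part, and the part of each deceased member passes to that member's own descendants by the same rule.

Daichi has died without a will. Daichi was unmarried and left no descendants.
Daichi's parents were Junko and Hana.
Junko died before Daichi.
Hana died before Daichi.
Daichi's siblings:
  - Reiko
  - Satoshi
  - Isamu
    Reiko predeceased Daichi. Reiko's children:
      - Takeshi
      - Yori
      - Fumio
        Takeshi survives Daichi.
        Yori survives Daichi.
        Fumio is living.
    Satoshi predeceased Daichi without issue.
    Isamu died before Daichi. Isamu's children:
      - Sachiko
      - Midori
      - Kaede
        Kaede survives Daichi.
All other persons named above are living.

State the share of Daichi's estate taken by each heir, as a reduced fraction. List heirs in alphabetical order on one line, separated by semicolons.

Neither parent survives and there are no descendants, so the estate passes to Daichi's siblings and their issue per stirpes.
Satoshi left no surviving issue, so that branch lapses and is disregarded.
The estate is divided into 2 equal shares of 1/2 among Reiko, Isamu.
Reiko predeceased; the 1/2 allotted to Reiko's branch passes to Reiko's issue by representation.
The 1/2 is divided into 3 equal shares of 1/6 among Takeshi, Yori, Fumio.
Takeshi is living and takes 1/6.
Yori is living and takes 1/6.
Fumio is living and takes 1/6.
Isamu predeceased; the 1/2 allotted to Isamu's branch passes to Isamu's issue by representation.
The 1/2 is divided into 3 equal shares of 1/6 among Sachiko, Midori, Kaede.
Sachiko is living and takes 1/6.
Midori is living and takes 1/6.
Kaede is living and takes 1/6.

Fumio 1/6; Kaede 1/6; Midori 1/6; Sachiko 1/6; Takeshi 1/6; Yori 1/6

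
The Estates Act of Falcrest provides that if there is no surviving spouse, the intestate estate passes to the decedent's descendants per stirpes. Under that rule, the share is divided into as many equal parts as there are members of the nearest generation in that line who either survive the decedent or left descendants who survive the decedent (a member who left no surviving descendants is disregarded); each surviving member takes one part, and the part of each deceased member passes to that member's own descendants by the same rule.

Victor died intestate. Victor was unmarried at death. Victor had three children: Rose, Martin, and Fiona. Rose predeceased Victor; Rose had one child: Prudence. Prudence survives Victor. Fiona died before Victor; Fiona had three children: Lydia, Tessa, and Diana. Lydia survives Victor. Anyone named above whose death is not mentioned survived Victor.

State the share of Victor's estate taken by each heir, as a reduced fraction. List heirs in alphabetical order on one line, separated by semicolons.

There is no surviving spouse, so the entire estate passes to Victor's descendants per stirpes.
The estate is divided into 3 equal shares of 1/3 among Rose, Martin, Fiona.
Rose predeceased; the 1/3 allotted to Rose's branch passes to Rose's issue by representation.
Prudence is the sole taker at this level and receives the full 1/3.
Martin is living and takes 1/3.
Fiona predeceased; the 1/3 allotted to Fiona's branch passes to Fiona's issue by representation.
The 1/3 is divided into 3 equal shares of 1/9 among Lydia, Tessa, Diana.
Lydia is living and takes 1/9.
Tessa is living and takes 1/9.
Diana is living and takes 1/9.

Diana 1/9; Lydia 1/9; Martin 1/3; Prudence 1/3; Tessa 1/9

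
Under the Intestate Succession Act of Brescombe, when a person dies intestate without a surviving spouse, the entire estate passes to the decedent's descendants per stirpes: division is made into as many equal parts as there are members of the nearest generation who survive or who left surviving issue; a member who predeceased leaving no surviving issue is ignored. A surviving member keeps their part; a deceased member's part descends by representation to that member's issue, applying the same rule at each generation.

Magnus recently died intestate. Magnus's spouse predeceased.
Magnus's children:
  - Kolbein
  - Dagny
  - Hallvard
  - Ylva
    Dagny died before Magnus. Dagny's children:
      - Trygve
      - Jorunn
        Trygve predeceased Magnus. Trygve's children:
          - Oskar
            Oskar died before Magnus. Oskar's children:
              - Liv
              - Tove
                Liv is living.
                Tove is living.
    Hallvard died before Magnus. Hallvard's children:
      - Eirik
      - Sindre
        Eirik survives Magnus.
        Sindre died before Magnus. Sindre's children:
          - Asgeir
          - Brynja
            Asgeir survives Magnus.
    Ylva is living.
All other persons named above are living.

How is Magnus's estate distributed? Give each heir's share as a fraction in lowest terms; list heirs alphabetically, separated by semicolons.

Asgeir 1/16; Brynja 1/16; Eirik 1/8; Jorunn 1/8; Kolbein 1/4; Liv 1/16; Tove 1/16; Ylva 1/4

There is no surviving spouse, so the entire estate passes to Magnus's descendants per stirpes.
The estate is divided into 4 equal shares of 1/4 among Kolbein, Dagny, Hallvard, Ylva.
Kolbein is living and takes 1/4.
Dagny predeceased; the 1/4 allotted to Dagny's branch passes to Dagny's issue by representation.
The 1/4 is divided into 2 equal shares of 1/8 among Trygve, Jorunn.
Trygve predeceased; the 1/8 allotted to Trygve's branch passes to Trygve's issue by representation.
Oskar's line is the sole branch at this level, so the full 1/8 passes to Oskar's issue by representation.
The 1/8 is divided into 2 equal shares of 1/16 among Liv, Tove.
Liv is living and takes 1/16.
Tove is living and takes 1/16.
Jorunn is living and takes 1/8.
Hallvard predeceased; the 1/4 allotted to Hallvard's branch passes to Hallvard's issue by representation.
The 1/4 is divided into 2 equal shares of 1/8 among Eirik, Sindre.
Eirik is living and takes 1/8.
Sindre predeceased; the 1/8 allotted to Sindre's branch passes to Sindre's issue by representation.
The 1/8 is divided into 2 equal shares of 1/16 among Asgeir, Brynja.
Asgeir is living and takes 1/16.
Brynja is living and takes 1/16.
Ylva is living and takes 1/4.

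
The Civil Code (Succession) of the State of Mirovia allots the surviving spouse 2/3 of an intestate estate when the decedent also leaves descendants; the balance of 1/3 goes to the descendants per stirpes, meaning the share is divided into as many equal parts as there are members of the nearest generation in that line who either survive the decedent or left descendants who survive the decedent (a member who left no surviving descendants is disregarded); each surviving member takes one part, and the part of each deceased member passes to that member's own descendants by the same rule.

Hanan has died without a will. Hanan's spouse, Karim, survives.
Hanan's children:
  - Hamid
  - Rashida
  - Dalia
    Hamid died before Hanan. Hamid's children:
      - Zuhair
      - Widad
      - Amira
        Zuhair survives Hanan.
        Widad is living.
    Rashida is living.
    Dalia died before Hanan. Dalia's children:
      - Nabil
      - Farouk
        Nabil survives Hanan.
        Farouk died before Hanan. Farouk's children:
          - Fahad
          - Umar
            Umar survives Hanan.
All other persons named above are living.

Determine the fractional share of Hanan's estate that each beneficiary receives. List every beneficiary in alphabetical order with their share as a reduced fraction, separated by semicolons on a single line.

Amira 1/27; Fahad 1/36; Karim 2/3; Nabil 1/18; Rashida 1/9; Umar 1/36; Widad 1/27; Zuhair 1/27

Karim, as surviving spouse, takes 2/3.
The remaining 1/3 passes to Hanan's descendants per stirpes.
The 1/3 is divided into 3 equal shares of 1/9 among Hamid, Rashida, Dalia.
Hamid predeceased; the 1/9 allotted to Hamid's branch passes to Hamid's issue by representation.
The 1/9 is divided into 3 equal shares of 1/27 among Zuhair, Widad, Amira.
Zuhair is living and takes 1/27.
Widad is living and takes 1/27.
Amira is living and takes 1/27.
Rashida is living and takes 1/9.
Dalia predeceased; the 1/9 allotted to Dalia's branch passes to Dalia's issue by representation.
The 1/9 is divided into 2 equal shares of 1/18 among Nabil, Farouk.
Nabil is living and takes 1/18.
Farouk predeceased; the 1/18 allotted to Farouk's branch passes to Farouk's issue by representation.
The 1/18 is divided into 2 equal shares of 1/36 among Fahad, Umar.
Fahad is living and takes 1/36.
Umar is living and takes 1/36.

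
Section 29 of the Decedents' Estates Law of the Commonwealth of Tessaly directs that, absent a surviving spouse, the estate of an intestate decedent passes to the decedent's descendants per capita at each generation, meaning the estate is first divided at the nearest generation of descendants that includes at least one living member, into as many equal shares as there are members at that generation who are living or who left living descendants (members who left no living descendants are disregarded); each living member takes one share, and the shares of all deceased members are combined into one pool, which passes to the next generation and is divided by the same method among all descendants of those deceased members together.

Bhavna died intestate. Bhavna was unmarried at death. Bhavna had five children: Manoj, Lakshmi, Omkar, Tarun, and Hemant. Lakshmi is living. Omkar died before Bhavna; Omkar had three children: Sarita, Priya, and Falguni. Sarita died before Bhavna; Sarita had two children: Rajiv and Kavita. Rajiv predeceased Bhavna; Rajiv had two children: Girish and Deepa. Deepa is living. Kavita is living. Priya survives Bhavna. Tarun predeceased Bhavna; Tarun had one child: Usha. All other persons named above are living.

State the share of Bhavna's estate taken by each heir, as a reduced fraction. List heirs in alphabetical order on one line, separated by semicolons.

There is no surviving spouse, so the entire estate passes to Bhavna's descendants per capita at each generation.
At generation 1 (Manoj, Lakshmi, Omkar, Tarun, Hemant) there are 5 shares of (1)/5 = 1/5 each.
Living: Manoj, Lakshmi, and Hemant — each takes 1/5.
Deceased: Omkar and Tarun. Their combined 2/5 is pooled and carried to generation 2.
At generation 2 (Sarita, Priya, Falguni, Usha) there are 4 shares of (2/5)/4 = 1/10 each.
Living: Priya, Falguni, and Usha — each takes 1/10.
Deceased: Sarita. That 1/10 share is carried to generation 3.
At generation 3 (Rajiv, Kavita) there are 2 shares of (1/10)/2 = 1/20 each.
Living: Kavita — each takes 1/20.
Deceased: Rajiv. That 1/20 share is carried to generation 4.
At generation 4 (Girish, Deepa) there are 2 shares of (1/20)/2 = 1/40 each.
Living: Girish and Deepa — each takes 1/40.

Deepa 1/40; Falguni 1/10; Girish 1/40; Hemant 1/5; Kavita 1/20; Lakshmi 1/5; Manoj 1/5; Priya 1/10; Usha 1/10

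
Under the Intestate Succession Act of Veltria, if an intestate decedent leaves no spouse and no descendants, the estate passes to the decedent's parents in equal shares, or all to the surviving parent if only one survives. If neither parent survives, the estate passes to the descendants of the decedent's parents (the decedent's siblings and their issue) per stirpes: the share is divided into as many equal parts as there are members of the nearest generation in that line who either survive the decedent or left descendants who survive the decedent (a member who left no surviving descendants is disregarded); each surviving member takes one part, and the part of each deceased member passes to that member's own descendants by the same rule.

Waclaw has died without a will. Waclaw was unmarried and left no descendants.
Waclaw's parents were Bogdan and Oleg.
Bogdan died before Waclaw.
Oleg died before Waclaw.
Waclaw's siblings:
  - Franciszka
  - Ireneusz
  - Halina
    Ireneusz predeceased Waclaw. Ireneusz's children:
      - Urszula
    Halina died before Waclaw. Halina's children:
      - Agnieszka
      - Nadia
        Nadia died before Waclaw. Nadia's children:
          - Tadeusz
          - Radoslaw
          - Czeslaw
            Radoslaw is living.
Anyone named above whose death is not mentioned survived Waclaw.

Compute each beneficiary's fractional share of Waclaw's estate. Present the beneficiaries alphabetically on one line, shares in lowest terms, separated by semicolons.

Neither parent survives and there are no descendants, so the estate passes to Waclaw's siblings and their issue per stirpes.
The estate is divided into 3 equal shares of 1/3 among Franciszka, Ireneusz, Halina.
Franciszka is living and takes 1/3.
Ireneusz predeceased; the 1/3 allotted to Ireneusz's branch passes to Ireneusz's issue by representation.
Urszula is the sole taker at this level and receives the full 1/3.
Halina predeceased; the 1/3 allotted to Halina's branch passes to Halina's issue by representation.
The 1/3 is divided into 2 equal shares of 1/6 among Agnieszka, Nadia.
Agnieszka is living and takes 1/6.
Nadia predeceased; the 1/6 allotted to Nadia's branch passes to Nadia's issue by representation.
The 1/6 is divided into 3 equal shares of 1/18 among Tadeusz, Radoslaw, Czeslaw.
Tadeusz is living and takes 1/18.
Radoslaw is living and takes 1/18.
Czeslaw is living and takes 1/18.

Agnieszka 1/6; Czeslaw 1/18; Franciszka 1/3; Radoslaw 1/18; Tadeusz 1/18; Urszula 1/3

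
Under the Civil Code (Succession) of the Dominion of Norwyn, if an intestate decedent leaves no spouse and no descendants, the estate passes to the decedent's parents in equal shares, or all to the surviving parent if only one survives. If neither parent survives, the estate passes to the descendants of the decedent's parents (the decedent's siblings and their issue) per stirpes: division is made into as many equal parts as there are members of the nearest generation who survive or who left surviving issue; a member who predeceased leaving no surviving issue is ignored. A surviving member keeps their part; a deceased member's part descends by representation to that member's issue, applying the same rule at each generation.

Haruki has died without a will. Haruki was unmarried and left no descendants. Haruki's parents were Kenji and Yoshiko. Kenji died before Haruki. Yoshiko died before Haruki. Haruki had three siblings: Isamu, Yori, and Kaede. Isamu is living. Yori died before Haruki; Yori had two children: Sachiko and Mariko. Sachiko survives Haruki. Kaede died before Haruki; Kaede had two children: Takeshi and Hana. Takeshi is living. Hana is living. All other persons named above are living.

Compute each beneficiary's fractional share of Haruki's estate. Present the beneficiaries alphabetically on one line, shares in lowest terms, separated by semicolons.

Hana 1/6; Isamu 1/3; Mariko 1/6; Sachiko 1/6; Takeshi 1/6

Neither parent survives and there are no descendants, so the estate passes to Haruki's siblings and their issue per stirpes.
The estate is divided into 3 equal shares of 1/3 among Isamu, Yori, Kaede.
Isamu is living and takes 1/3.
Yori predeceased; the 1/3 allotted to Yori's branch passes to Yori's issue by representation.
The 1/3 is divided into 2 equal shares of 1/6 among Sachiko, Mariko.
Sachiko is living and takes 1/6.
Mariko is living and takes 1/6.
Kaede predeceased; the 1/3 allotted to Kaede's branch passes to Kaede's issue by representation.
The 1/3 is divided into 2 equal shares of 1/6 among Takeshi, Hana.
Takeshi is living and takes 1/6.
Hana is living and takes 1/6.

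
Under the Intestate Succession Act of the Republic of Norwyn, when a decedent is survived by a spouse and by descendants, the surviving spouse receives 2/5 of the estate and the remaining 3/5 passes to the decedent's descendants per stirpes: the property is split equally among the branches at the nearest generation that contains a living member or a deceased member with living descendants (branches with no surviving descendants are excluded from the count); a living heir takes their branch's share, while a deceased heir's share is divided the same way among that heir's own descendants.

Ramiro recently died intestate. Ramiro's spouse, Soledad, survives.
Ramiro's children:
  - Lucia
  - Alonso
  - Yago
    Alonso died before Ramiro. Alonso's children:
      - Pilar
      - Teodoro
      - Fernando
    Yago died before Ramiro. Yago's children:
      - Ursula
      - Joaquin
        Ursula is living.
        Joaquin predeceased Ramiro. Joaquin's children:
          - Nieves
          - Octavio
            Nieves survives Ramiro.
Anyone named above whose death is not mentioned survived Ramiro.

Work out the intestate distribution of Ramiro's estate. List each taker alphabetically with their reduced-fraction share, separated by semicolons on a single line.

Fernando 1/15; Lucia 1/5; Nieves 1/20; Octavio 1/20; Pilar 1/15; Soledad 2/5; Teodoro 1/15; Ursula 1/10

Soledad, as surviving spouse, takes 2/5.
The remaining 3/5 passes to Ramiro's descendants per stirpes.
The 3/5 is divided into 3 equal shares of 1/5 among Lucia, Alonso, Yago.
Lucia is living and takes 1/5.
Alonso predeceased; the 1/5 allotted to Alonso's branch passes to Alonso's issue by representation.
The 1/5 is divided into 3 equal shares of 1/15 among Pilar, Teodoro, Fernando.
Pilar is living and takes 1/15.
Teodoro is living and takes 1/15.
Fernando is living and takes 1/15.
Yago predeceased; the 1/5 allotted to Yago's branch passes to Yago's issue by representation.
The 1/5 is divided into 2 equal shares of 1/10 among Ursula, Joaquin.
Ursula is living and takes 1/10.
Joaquin predeceased; the 1/10 allotted to Joaquin's branch passes to Joaquin's issue by representation.
The 1/10 is divided into 2 equal shares of 1/20 among Nieves, Octavio.
Nieves is living and takes 1/20.
Octavio is living and takes 1/20.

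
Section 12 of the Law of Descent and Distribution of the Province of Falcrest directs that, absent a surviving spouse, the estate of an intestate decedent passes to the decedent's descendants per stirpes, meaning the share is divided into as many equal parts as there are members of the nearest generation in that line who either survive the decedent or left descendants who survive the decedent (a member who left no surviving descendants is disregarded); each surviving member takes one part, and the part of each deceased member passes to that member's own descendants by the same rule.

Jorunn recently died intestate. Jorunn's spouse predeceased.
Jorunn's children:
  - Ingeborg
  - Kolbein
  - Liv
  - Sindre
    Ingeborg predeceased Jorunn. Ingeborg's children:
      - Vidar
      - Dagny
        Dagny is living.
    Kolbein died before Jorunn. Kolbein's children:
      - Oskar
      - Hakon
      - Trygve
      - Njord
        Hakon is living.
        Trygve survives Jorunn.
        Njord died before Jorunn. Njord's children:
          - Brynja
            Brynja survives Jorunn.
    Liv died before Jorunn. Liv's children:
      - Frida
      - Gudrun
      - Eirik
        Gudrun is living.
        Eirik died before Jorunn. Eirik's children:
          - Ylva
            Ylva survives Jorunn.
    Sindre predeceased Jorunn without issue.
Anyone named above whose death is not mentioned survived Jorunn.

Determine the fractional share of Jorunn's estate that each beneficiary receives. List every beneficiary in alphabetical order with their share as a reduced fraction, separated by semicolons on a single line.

Brynja 1/12; Dagny 1/6; Frida 1/9; Gudrun 1/9; Hakon 1/12; Oskar 1/12; Trygve 1/12; Vidar 1/6; Ylva 1/9

There is no surviving spouse, so the entire estate passes to Jorunn's descendants per stirpes.
Sindre left no surviving issue, so that branch lapses and is disregarded.
The estate is divided into 3 equal shares of 1/3 among Ingeborg, Kolbein, Liv.
Ingeborg predeceased; the 1/3 allotted to Ingeborg's branch passes to Ingeborg's issue by representation.
The 1/3 is divided into 2 equal shares of 1/6 among Vidar, Dagny.
Vidar is living and takes 1/6.
Dagny is living and takes 1/6.
Kolbein predeceased; the 1/3 allotted to Kolbein's branch passes to Kolbein's issue by representation.
The 1/3 is divided into 4 equal shares of 1/12 among Oskar, Hakon, Trygve, Njord.
Oskar is living and takes 1/12.
Hakon is living and takes 1/12.
Trygve is living and takes 1/12.
Njord predeceased; the 1/12 allotted to Njord's branch passes to Njord's issue by representation.
Brynja is the sole taker at this level and receives the full 1/12.
Liv predeceased; the 1/3 allotted to Liv's branch passes to Liv's issue by representation.
The 1/3 is divided into 3 equal shares of 1/9 among Frida, Gudrun, Eirik.
Frida is living and takes 1/9.
Gudrun is living and takes 1/9.
Eirik predeceased; the 1/9 allotted to Eirik's branch passes to Eirik's issue by representation.
Ylva is the sole taker at this level and receives the full 1/9.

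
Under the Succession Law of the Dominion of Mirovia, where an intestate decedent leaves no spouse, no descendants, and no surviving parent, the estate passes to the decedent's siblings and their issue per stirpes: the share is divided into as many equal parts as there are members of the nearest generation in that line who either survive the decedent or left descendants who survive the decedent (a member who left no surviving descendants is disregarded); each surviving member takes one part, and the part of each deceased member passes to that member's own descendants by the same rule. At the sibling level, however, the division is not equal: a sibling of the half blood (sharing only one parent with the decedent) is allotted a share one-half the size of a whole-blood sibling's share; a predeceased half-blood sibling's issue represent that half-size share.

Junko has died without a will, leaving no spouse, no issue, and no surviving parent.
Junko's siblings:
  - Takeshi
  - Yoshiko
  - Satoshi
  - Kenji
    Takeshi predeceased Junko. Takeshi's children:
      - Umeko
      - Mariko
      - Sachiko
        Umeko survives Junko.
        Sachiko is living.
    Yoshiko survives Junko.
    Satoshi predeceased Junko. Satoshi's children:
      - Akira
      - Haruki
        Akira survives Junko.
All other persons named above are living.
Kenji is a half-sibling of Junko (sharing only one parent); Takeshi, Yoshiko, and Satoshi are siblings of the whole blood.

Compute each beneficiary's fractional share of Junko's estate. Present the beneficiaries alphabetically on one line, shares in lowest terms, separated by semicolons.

Akira 1/7; Haruki 1/7; Kenji 1/7; Mariko 2/21; Sachiko 2/21; Umeko 2/21; Yoshiko 2/7

No spouse, descendants, or parent survives, so the estate passes to Junko's siblings per stirpes.
Half-blood siblings count for one-half the weight of whole-blood siblings at the initial division.
Dividing 1 in proportion to weights (total weight 7/2): Takeshi (weight 1) → 2/7; Yoshiko (weight 1) → 2/7; Satoshi (weight 1) → 2/7; Kenji (weight 1/2) → 1/7.
Takeshi predeceased; the 2/7 allotted to Takeshi's branch passes to Takeshi's issue by representation.
The 2/7 is divided into 3 equal shares of 2/21 among Umeko, Mariko, Sachiko.
Umeko is living and takes 2/21.
Mariko is living and takes 2/21.
Sachiko is living and takes 2/21.
Yoshiko is living and takes 2/7.
Satoshi predeceased; the 2/7 allotted to Satoshi's branch passes to Satoshi's issue by representation.
The 2/7 is divided into 2 equal shares of 1/7 among Akira, Haruki.
Akira is living and takes 1/7.
Haruki is living and takes 1/7.
Kenji is living and takes 1/7.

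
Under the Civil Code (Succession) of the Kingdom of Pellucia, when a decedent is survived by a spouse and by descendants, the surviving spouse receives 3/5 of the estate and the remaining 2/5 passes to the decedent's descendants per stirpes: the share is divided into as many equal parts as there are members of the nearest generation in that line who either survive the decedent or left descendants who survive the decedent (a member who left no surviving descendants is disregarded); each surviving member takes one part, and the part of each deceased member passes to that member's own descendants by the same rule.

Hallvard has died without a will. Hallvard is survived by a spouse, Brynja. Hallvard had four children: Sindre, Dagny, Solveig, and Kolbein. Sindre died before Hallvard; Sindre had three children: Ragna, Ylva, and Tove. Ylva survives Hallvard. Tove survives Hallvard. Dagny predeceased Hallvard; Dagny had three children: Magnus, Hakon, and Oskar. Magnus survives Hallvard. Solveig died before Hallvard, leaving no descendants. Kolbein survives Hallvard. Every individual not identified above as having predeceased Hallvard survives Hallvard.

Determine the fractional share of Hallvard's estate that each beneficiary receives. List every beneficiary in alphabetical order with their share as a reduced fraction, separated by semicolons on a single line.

Brynja 3/5; Hakon 2/45; Kolbein 2/15; Magnus 2/45; Oskar 2/45; Ragna 2/45; Tove 2/45; Ylva 2/45

Brynja, as surviving spouse, takes 3/5.
The remaining 2/5 passes to Hallvard's descendants per stirpes.
Solveig left no surviving issue, so that branch lapses and is disregarded.
The 2/5 is divided into 3 equal shares of 2/15 among Sindre, Dagny, Kolbein.
Sindre predeceased; the 2/15 allotted to Sindre's branch passes to Sindre's issue by representation.
The 2/15 is divided into 3 equal shares of 2/45 among Ragna, Ylva, Tove.
Ragna is living and takes 2/45.
Ylva is living and takes 2/45.
Tove is living and takes 2/45.
Dagny predeceased; the 2/15 allotted to Dagny's branch passes to Dagny's issue by representation.
The 2/15 is divided into 3 equal shares of 2/45 among Magnus, Hakon, Oskar.
Magnus is living and takes 2/45.
Hakon is living and takes 2/45.
Oskar is living and takes 2/45.
Kolbein is living and takes 2/15.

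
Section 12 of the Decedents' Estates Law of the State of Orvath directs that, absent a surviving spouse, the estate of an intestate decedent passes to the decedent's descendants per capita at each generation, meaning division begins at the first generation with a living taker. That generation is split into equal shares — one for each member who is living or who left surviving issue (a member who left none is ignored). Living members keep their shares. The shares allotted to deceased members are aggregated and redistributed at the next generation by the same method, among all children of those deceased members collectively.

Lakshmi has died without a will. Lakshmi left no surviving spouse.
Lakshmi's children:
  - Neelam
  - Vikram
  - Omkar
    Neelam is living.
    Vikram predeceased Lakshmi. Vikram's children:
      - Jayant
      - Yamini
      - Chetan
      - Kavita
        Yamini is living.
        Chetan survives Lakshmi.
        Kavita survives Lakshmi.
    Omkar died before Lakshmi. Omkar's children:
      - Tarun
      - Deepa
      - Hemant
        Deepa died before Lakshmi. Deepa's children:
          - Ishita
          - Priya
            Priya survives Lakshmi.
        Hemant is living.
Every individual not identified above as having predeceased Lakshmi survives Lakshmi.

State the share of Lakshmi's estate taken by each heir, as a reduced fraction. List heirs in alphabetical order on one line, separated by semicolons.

There is no surviving spouse, so the entire estate passes to Lakshmi's descendants per capita at each generation.
At generation 1 (Neelam, Vikram, Omkar) there are 3 shares of (1)/3 = 1/3 each.
Living: Neelam — each takes 1/3.
Deceased: Vikram and Omkar. Their combined 2/3 is pooled and carried to generation 2.
At generation 2 (Jayant, Yamini, Chetan, Kavita, Tarun, Deepa, Hemant) there are 7 shares of (2/3)/7 = 2/21 each.
Living: Jayant, Yamini, Chetan, Kavita, Tarun, and Hemant — each takes 2/21.
Deceased: Deepa. That 2/21 share is carried to generation 3.
At generation 3 (Ishita, Priya) there are 2 shares of (2/21)/2 = 1/21 each.
Living: Ishita and Priya — each takes 1/21.

Chetan 2/21; Hemant 2/21; Ishita 1/21; Jayant 2/21; Kavita 2/21; Neelam 1/3; Priya 1/21; Tarun 2/21; Yamini 2/21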